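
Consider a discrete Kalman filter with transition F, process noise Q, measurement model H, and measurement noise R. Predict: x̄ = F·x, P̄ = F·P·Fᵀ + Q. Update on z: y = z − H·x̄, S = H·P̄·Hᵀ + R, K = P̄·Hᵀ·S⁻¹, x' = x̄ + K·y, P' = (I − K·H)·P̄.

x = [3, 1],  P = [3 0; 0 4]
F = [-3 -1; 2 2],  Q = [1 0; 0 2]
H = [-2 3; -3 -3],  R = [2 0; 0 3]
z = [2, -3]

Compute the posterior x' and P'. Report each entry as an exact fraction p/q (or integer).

x' = [653/5518, 4331/5518]
P' = [1081/5518 -13/5518; -13/5518 725/5518]

x̄ = F·x = [-10, 8]
P̄ = F·P·Fᵀ + Q = [32 -26; -26 30]
y = z − H·x̄ = [-42, -9]
S = H·P̄·Hᵀ + R = [712 0; 0 93]
K = P̄·Hᵀ·S⁻¹ = [-71/356 -6/31; 71/356 -4/31]
x' = x̄ + K·y = [653/5518, 4331/5518]
P' = (I − K·H)·P̄ = [1081/5518 -13/5518; -13/5518 725/5518]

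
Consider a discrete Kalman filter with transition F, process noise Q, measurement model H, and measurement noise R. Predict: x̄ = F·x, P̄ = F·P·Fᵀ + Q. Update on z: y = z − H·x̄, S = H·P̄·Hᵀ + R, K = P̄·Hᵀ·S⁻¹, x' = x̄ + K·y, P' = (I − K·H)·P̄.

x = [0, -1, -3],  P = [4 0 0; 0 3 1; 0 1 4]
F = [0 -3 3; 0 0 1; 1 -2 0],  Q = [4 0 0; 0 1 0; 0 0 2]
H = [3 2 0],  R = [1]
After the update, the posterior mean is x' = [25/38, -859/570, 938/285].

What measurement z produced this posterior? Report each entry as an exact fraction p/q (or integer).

z = [-1]

x̄ = F·x = [-6, -3, 2]
P̄ = F·P·Fᵀ + Q = [49 9 12; 9 5 -2; 12 -2 18]
S = H·P̄·Hᵀ + R = [570]
K = P̄·Hᵀ·S⁻¹ = [11/38; 37/570; 16/285]
x' − x̄ = [253/38, 851/570, 368/285] = K·y
y = (KᵀK)⁻¹·Kᵀ·(x' − x̄) = [23]
z = y + H·x̄ = [23] + [-24] = [-1]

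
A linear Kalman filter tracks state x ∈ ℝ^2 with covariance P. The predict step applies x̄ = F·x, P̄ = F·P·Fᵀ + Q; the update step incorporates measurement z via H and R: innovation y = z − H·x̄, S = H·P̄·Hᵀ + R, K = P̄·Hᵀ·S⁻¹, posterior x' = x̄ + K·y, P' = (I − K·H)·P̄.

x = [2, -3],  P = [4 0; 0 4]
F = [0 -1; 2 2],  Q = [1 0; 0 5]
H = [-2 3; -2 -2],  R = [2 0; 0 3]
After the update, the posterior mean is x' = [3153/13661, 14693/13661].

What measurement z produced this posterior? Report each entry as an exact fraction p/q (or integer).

z = [3, -2]

x̄ = F·x = [3, -2]
P̄ = F·P·Fᵀ + Q = [5 -8; -8 37]
S = H·P̄·Hᵀ + R = [451 -186; -186 107]
K = P̄·Hᵀ·S⁻¹ = [-2522/13661 -3618/13661; 2801/13661 -2536/13661]
x' − x̄ = [-37830/13661, 42015/13661] = K·y
y = (KᵀK)⁻¹·Kᵀ·(x' − x̄) = [15, 0]
z = y + H·x̄ = [15, 0] + [-12, -2] = [3, -2]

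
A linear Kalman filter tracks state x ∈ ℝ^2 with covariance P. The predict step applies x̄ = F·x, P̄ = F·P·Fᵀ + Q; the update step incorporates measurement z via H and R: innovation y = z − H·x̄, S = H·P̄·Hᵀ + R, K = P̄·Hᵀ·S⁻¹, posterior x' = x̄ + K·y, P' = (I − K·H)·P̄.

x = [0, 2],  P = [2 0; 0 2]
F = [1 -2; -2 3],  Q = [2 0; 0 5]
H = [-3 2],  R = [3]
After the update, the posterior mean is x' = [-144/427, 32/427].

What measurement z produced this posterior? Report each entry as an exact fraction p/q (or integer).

z = [1]

x̄ = F·x = [-4, 6]
P̄ = F·P·Fᵀ + Q = [12 -16; -16 31]
S = H·P̄·Hᵀ + R = [427]
K = P̄·Hᵀ·S⁻¹ = [-68/427; 110/427]
x' − x̄ = [1564/427, -2530/427] = K·y
y = (KᵀK)⁻¹·Kᵀ·(x' − x̄) = [-23]
z = y + H·x̄ = [-23] + [24] = [1]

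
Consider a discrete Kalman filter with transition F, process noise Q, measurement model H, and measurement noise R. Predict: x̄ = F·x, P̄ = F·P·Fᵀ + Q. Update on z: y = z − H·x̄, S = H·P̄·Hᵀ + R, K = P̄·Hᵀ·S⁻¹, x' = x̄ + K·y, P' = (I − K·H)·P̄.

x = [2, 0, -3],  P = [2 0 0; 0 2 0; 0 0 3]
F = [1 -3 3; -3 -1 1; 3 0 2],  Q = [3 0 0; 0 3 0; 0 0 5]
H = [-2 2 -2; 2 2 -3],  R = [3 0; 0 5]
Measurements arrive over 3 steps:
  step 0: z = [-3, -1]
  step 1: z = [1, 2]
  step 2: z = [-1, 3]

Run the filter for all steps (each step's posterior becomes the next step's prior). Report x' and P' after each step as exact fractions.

step 0: x' = [-1333/47742, -150727/47742, -53219/31828], P' = [18181/23871 31148/23871 47117/47742; 31148/23871 134069/23871 68437/15914; 47117/47742 68437/15914 344159/95484]
step 1: x' = [503395891/1271149348, 273351821/1271149348, -291373457/635574674], P' = [2208543419/3813448044 2654524321/3813448044 491705450/953362011; 2654524321/3813448044 13347075899/3813448044 2561693905/953362011; 491705450/953362011 2561693905/953362011 9067229405/3813448044]
step 2: x' = [71257323194296/133388182197781, -147903142874262/133388182197781, -168452626503110/133388182197781], P' = [309724596425399/533552728791124 375039601615981/533552728791124 69541911528590/133388182197781; 375039601615981/533552728791124 1873758617351111/533552728791124 359310609527692/133388182197781; 69541911528590/133388182197781 359310609527692/133388182197781 317474776894913/133388182197781]

step 0: x̄ = F·x = [-7, -9, 0]
step 0: P̄ = F·P·Fᵀ + Q = [50 9 24; 9 26 -12; 24 -12 35]
step 0: y = z − H·x̄ = [1, 31]
step 0: S = H·P̄·Hᵀ + R = [663 282; 282 552]
step 0: K = P̄·Hᵀ·S⁻¹ = [-7061/23871 3731/15914; 59/7957 8987/47742; -9257/47742 -4553/95484]
step 0: x' = x̄ + K·y = [-1333/47742, -150727/47742, -53219/31828]
step 0: P' = (I − K·H)·P̄ = [18181/23871 31148/23871 47117/47742; 31148/23871 134069/23871 68437/15914; 47117/47742 68437/15914 344159/95484]
step 1: x̄ = F·x = [422725/95484, 149795/95484, -27276/7957]
step 1: P̄ = F·P·Fᵀ + Q = [709747/95484 202265/95484 -66340/23871; 202265/95484 1182307/95484 -360980/23871; -66340/23871 -360980/23871 909845/23871]
step 1: y = z − H·x̄ = [-3320/23871, -161334/7957]
step 1: S = H·P̄·Hᵀ + R = [7555637/23871 3136250/7957; 3136250/7957 5244128/7957]
step 1: K = P̄·Hᵀ·S⁻¹ = [-84491161/317787337 63761168/317787337; 24765331/317787337 21047893/317787337; -87475065/635574674 -184966225/1271149348]
step 1: x' = x̄ + K·y = [503395891/1271149348, 273351821/1271149348, -291373457/635574674]
step 1: P' = (I − K·H)·P̄ = [2208543419/3813448044 2654524321/3813448044 491705450/953362011; 2654524321/3813448044 13347075899/3813448044 2561693905/953362011; 491705450/953362011 2561693905/953362011 9067229405/3813448044]
step 2: x̄ = F·x = [-1032450157/635574674, -591571602/317787337, 344693845/1271149348]
step 2: P̄ = F·P·Fᵀ + Q = [26809459001/3813448044 4638252103/3813448044 -1353663061/1906724022; 4638252103/3813448044 37364204093/3813448044 -9025005391/953362011; -1353663061/1906724022 -9025005391/953362011 98814910211/3813448044]
step 2: y = z − H·x̄ = [10505265/635574674, 13709903023/1271149348]
step 2: S = H·P̄·Hᵀ + R = [223357546016/953362011 165115667505/635574674; 165115667505/635574674 555963424517/1271149348]
step 2: K = P̄·Hᵀ·S⁻¹ = [-35475440153963/133388182197781 26751272886984/133388182197781; 10246096270727/133388182197781 9293456180094/133388182197781; -18470719263874/133388182197781 -18943857714435/133388182197781]
step 2: x' = x̄ + K·y = [71257323194296/133388182197781, -147903142874262/133388182197781, -168452626503110/133388182197781]
step 2: P' = (I − K·H)·P̄ = [309724596425399/533552728791124 375039601615981/533552728791124 69541911528590/133388182197781; 375039601615981/533552728791124 1873758617351111/533552728791124 359310609527692/133388182197781; 69541911528590/133388182197781 359310609527692/133388182197781 317474776894913/133388182197781]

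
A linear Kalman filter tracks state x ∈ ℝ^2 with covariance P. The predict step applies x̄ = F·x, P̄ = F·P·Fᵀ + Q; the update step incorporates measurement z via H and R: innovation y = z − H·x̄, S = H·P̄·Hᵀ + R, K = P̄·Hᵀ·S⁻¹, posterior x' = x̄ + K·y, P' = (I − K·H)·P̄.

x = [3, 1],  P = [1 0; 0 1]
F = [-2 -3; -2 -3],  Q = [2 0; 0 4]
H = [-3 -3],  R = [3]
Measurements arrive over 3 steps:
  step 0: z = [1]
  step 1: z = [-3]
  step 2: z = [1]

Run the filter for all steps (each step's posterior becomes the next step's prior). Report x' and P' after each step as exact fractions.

step 0: x' = [-13/25, 3/35], P' = [39/25 -7/5; -7/5 11/7]
step 1: x' = [5771/10849, 5177/10849], P' = [16463/10849 -14859/10849; -14859/10849 16813/10849]
step 2: x' = [-288931/672463, 14247/672463], P' = [1020433/672463 -921013/672463; -921013/672463 1042131/672463]

step 0: x̄ = F·x = [-9, -9]
step 0: P̄ = F·P·Fᵀ + Q = [15 13; 13 17]
step 0: y = z − H·x̄ = [-53]
step 0: S = H·P̄·Hᵀ + R = [525]
step 0: K = P̄·Hᵀ·S⁻¹ = [-4/25; -6/35]
step 0: x' = x̄ + K·y = [-13/25, 3/35]
step 0: P' = (I − K·H)·P̄ = [39/25 -7/5; -7/5 11/7]
step 1: x̄ = F·x = [137/175, 137/175]
step 1: P̄ = F·P·Fᵀ + Q = [977/175 627/175; 627/175 1327/175]
step 1: y = z − H·x̄ = [297/175]
step 1: S = H·P̄·Hᵀ + R = [32547/175]
step 1: K = P̄·Hᵀ·S⁻¹ = [-1604/10849; -1954/10849]
step 1: x' = x̄ + K·y = [5771/10849, 5177/10849]
step 1: P' = (I − K·H)·P̄ = [16463/10849 -14859/10849; -14859/10849 16813/10849]
step 2: x̄ = F·x = [-27073/10849, -27073/10849]
step 2: P̄ = F·P·Fᵀ + Q = [60559/10849 38861/10849; 38861/10849 82257/10849]
step 2: y = z − H·x̄ = [-151589/10849]
step 2: S = H·P̄·Hᵀ + R = [2017389/10849]
step 2: K = P̄·Hᵀ·S⁻¹ = [-99420/672463; -121118/672463]
step 2: x' = x̄ + K·y = [-288931/672463, 14247/672463]
step 2: P' = (I − K·H)·P̄ = [1020433/672463 -921013/672463; -921013/672463 1042131/672463]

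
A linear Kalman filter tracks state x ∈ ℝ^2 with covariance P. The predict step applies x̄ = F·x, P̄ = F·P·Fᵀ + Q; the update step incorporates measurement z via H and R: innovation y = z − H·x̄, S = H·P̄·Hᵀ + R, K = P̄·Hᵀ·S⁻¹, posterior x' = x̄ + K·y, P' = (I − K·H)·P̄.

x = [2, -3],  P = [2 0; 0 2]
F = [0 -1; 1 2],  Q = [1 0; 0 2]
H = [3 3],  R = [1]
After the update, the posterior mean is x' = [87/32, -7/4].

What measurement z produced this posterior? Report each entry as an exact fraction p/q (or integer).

x̄ = F·x = [3, -4]
P̄ = F·P·Fᵀ + Q = [3 -4; -4 12]
S = H·P̄·Hᵀ + R = [64]
K = P̄·Hᵀ·S⁻¹ = [-3/64; 3/8]
x' − x̄ = [-9/32, 9/4] = K·y
y = (KᵀK)⁻¹·Kᵀ·(x' − x̄) = [6]
z = y + H·x̄ = [6] + [-3] = [3]

z = [3]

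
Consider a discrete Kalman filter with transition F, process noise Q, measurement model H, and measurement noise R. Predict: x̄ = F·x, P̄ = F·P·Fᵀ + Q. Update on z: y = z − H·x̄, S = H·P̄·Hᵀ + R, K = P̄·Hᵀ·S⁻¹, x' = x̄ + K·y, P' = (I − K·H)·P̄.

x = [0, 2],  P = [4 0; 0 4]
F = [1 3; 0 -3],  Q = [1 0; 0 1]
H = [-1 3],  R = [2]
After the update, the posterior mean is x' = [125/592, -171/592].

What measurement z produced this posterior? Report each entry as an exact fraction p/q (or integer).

x̄ = F·x = [6, -6]
P̄ = F·P·Fᵀ + Q = [41 -36; -36 37]
S = H·P̄·Hᵀ + R = [592]
K = P̄·Hᵀ·S⁻¹ = [-149/592; 147/592]
x' − x̄ = [-3427/592, 3381/592] = K·y
y = (KᵀK)⁻¹·Kᵀ·(x' − x̄) = [23]
z = y + H·x̄ = [23] + [-24] = [-1]

z = [-1]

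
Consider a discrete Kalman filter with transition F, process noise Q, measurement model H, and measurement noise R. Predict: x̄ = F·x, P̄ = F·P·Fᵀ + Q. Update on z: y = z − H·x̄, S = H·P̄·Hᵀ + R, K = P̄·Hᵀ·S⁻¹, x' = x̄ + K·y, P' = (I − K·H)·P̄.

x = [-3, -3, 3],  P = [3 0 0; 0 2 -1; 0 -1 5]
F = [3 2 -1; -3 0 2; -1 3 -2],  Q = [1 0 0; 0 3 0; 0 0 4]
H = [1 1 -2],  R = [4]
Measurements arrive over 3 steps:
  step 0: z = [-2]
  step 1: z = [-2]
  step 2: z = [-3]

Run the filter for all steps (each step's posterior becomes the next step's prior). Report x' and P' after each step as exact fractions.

step 0: x' = [-3366/233, 2506/233, -243/233], P' = [9189/233 -8005/233 664/233; -8005/233 9801/233 812/233; 664/233 812/233 960/233]
step 1: x' = [-2679509/332044, 2075841/332044, 16305/83011], P' = [14670111/332044 -1688171/332044 1594643/83011; -1688171/332044 10262871/332044 1149185/83011; 1594643/83011 1149185/83011 1479316/83011]
step 2: x' = [237048120/87374903, 709042529/87374903, 610277754/87374903], P' = [12726558693/87374903 797850597/87374903 6693482352/87374903; 797850597/87374903 2991790237/87374903 1972344496/87374903; 6693482352/87374903 1972344496/87374903 4424357176/87374903]

step 0: x̄ = F·x = [-18, 15, -12]
step 0: P̄ = F·P·Fᵀ + Q = [45 -41 20; -41 50 -17; 20 -17 57]
step 0: y = z − H·x̄ = [-23]
step 0: S = H·P̄·Hᵀ + R = [233]
step 0: K = P̄·Hᵀ·S⁻¹ = [-36/233; 43/233; -111/233]
step 0: x' = x̄ + K·y = [-3366/233, 2506/233, -243/233]
step 0: P' = (I − K·H)·P̄ = [9189/233 -8005/233 664/233; -8005/233 9801/233 812/233; 664/233 812/233 960/233]
step 1: x̄ = F·x = [-4843/233, 9612/233, 11370/233]
step 1: P̄ = F·P·Fᵀ + Q = [19806/233 -27367/233 -31880/233; -27367/233 79272/233 103300/233; -31880/233 103300/233 143112/233]
step 1: y = z − H·x̄ = [17505/233]
step 1: S = H·P̄·Hᵀ + R = [332044/233]
step 1: K = P̄·Hᵀ·S⁻¹ = [56199/332044; -154695/332044; -53701/83011]
step 1: x' = x̄ + K·y = [-2679509/332044, 2075841/332044, 16305/83011]
step 1: P' = (I − K·H)·P̄ = [14670111/332044 -1688171/332044 1594643/83011; -1688171/332044 10262871/332044 1149185/83011; 1594643/83011 1149185/83011 1479316/83011]
step 2: x̄ = F·x = [-3952065/332044, 8168967/332044, 2194148/83011]
step 2: P̄ = F·P·Fᵀ + Q = [102415347/332044 -57942393/332044 -11621454/83011; -57942393/332044 80153323/332044 22157386/83011; -11621454/83011 22157386/83011 28128904/83011]
step 2: y = z − H·x̄ = [6170075/166022]
step 2: S = H·P̄·Hᵀ + R = [87374903/83011]
step 2: K = P̄·Hᵀ·S⁻¹ = [68722293/174749806; -77524079/174749806; -45721876/87374903]
step 2: x' = x̄ + K·y = [237048120/87374903, 709042529/87374903, 610277754/87374903]
step 2: P' = (I − K·H)·P̄ = [12726558693/87374903 797850597/87374903 6693482352/87374903; 797850597/87374903 2991790237/87374903 1972344496/87374903; 6693482352/87374903 1972344496/87374903 4424357176/87374903]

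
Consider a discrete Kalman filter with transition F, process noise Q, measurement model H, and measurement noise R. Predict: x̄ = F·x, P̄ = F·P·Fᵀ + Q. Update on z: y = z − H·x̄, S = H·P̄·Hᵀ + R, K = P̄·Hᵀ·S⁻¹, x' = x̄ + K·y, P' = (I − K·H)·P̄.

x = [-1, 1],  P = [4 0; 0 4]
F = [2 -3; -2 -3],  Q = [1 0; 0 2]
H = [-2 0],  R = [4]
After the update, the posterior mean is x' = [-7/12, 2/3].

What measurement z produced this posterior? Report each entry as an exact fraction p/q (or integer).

x̄ = F·x = [-5, -1]
P̄ = F·P·Fᵀ + Q = [53 20; 20 54]
S = H·P̄·Hᵀ + R = [216]
K = P̄·Hᵀ·S⁻¹ = [-53/108; -5/27]
x' − x̄ = [53/12, 5/3] = K·y
y = (KᵀK)⁻¹·Kᵀ·(x' − x̄) = [-9]
z = y + H·x̄ = [-9] + [10] = [1]

z = [1]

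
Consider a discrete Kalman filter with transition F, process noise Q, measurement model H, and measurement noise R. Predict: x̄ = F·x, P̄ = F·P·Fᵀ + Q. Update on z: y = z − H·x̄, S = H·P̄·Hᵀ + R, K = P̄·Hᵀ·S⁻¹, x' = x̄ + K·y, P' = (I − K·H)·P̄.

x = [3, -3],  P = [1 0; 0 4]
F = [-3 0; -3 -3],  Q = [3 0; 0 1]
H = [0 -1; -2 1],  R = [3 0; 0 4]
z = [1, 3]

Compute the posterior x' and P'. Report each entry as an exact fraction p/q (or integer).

x' = [-6459/2254, -1664/1127]
P' = [3441/2254 1467/1127; 1467/1127 3102/1127]

x̄ = F·x = [-9, 0]
P̄ = F·P·Fᵀ + Q = [12 9; 9 46]
y = z − H·x̄ = [1, -15]
S = H·P̄·Hᵀ + R = [49 -28; -28 62]
K = P̄·Hᵀ·S⁻¹ = [-489/1127 -141/322; -1034/1127 6/161]
x' = x̄ + K·y = [-6459/2254, -1664/1127]
P' = (I − K·H)·P̄ = [3441/2254 1467/1127; 1467/1127 3102/1127]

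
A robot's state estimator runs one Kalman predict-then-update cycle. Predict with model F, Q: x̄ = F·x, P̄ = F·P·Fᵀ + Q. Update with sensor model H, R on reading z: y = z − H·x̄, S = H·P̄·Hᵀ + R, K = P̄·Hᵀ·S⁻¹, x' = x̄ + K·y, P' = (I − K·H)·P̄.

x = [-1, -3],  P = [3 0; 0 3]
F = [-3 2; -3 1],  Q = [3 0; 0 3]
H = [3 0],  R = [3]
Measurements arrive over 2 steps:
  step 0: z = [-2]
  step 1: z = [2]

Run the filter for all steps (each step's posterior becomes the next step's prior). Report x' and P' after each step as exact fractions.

step 0: x' = [-87/127, 231/127], P' = [42/127 33/127; 33/127 924/127]
step 1: x' = [8841/12304, 18579/12304], P' = [4059/12304 1929/12304; 1929/12304 55971/12304]

step 0: x̄ = F·x = [-3, 0]
step 0: P̄ = F·P·Fᵀ + Q = [42 33; 33 33]
step 0: y = z − H·x̄ = [7]
step 0: S = H·P̄·Hᵀ + R = [381]
step 0: K = P̄·Hᵀ·S⁻¹ = [42/127; 33/127]
step 0: x' = x̄ + K·y = [-87/127, 231/127]
step 0: P' = (I − K·H)·P̄ = [42/127 33/127; 33/127 924/127]
step 1: x̄ = F·x = [723/127, 492/127]
step 1: P̄ = F·P·Fᵀ + Q = [4059/127 1929/127; 1929/127 1485/127]
step 1: y = z − H·x̄ = [-1915/127]
step 1: S = H·P̄·Hᵀ + R = [36912/127]
step 1: K = P̄·Hᵀ·S⁻¹ = [4059/12304; 1929/12304]
step 1: x' = x̄ + K·y = [8841/12304, 18579/12304]
step 1: P' = (I − K·H)·P̄ = [4059/12304 1929/12304; 1929/12304 55971/12304]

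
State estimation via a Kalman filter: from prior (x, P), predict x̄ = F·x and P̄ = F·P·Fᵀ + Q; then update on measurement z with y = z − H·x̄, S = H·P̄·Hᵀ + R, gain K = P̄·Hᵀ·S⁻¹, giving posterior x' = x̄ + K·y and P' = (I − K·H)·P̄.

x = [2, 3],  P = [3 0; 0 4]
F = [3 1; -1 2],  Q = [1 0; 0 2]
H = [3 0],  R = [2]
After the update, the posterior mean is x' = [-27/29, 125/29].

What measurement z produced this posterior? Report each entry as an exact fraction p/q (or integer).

x̄ = F·x = [9, 4]
P̄ = F·P·Fᵀ + Q = [32 -1; -1 21]
S = H·P̄·Hᵀ + R = [290]
K = P̄·Hᵀ·S⁻¹ = [48/145; -3/290]
x' − x̄ = [-288/29, 9/29] = K·y
y = (KᵀK)⁻¹·Kᵀ·(x' − x̄) = [-30]
z = y + H·x̄ = [-30] + [27] = [-3]

z = [-3]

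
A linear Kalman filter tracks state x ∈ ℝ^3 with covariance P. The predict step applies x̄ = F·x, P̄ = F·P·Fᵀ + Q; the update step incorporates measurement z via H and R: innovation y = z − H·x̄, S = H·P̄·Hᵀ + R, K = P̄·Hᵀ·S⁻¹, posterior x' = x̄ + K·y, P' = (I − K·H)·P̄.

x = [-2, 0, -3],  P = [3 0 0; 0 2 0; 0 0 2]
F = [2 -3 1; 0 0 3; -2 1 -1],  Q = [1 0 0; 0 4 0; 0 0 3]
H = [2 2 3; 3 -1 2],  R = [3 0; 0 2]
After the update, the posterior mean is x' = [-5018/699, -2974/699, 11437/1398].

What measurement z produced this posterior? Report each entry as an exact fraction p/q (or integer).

x̄ = F·x = [-7, -9, 7]
P̄ = F·P·Fᵀ + Q = [33 6 -20; 6 22 -6; -20 -6 19]
S = H·P̄·Hᵀ + R = [130 26; 26 145]
K = P̄·Hᵀ·S⁻¹ = [616/9087 247/699; 2963/9087 -118/699; 1141/18174 -85/699]
x' − x̄ = [-125/699, 3317/699, 1651/1398] = K·y
y = (KᵀK)⁻¹·Kᵀ·(x' − x̄) = [13, -3]
z = y + H·x̄ = [13, -3] + [-11, 2] = [2, -1]

z = [2, -1]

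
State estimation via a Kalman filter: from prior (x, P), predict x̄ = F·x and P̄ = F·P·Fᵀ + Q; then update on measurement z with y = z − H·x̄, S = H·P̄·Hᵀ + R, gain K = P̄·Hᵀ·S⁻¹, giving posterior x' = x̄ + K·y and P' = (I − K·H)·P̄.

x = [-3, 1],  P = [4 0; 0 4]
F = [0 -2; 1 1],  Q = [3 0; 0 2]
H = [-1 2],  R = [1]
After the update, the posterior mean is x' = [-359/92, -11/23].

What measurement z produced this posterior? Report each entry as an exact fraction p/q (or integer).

x̄ = F·x = [-2, -2]
P̄ = F·P·Fᵀ + Q = [19 -8; -8 10]
S = H·P̄·Hᵀ + R = [92]
K = P̄·Hᵀ·S⁻¹ = [-35/92; 7/23]
x' − x̄ = [-175/92, 35/23] = K·y
y = (KᵀK)⁻¹·Kᵀ·(x' − x̄) = [5]
z = y + H·x̄ = [5] + [-2] = [3]

z = [3]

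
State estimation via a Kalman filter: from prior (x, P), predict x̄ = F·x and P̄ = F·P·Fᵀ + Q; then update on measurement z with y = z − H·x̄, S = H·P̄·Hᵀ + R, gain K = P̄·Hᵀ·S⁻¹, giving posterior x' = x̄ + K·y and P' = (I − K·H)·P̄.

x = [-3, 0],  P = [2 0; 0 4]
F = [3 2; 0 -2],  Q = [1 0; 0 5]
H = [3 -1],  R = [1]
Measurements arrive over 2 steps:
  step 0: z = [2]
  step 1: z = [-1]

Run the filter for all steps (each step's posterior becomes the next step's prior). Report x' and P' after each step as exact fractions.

step 0: x̄ = F·x = [-9, 0]
step 0: P̄ = F·P·Fᵀ + Q = [35 -16; -16 21]
step 0: y = z − H·x̄ = [29]
step 0: S = H·P̄·Hᵀ + R = [433]
step 0: K = P̄·Hᵀ·S⁻¹ = [121/433; -69/433]
step 0: x' = x̄ + K·y = [-388/433, -2001/433]
step 0: P' = (I − K·H)·P̄ = [514/433 1421/433; 1421/433 4332/433]
step 1: x̄ = F·x = [-5166/433, 4002/433]
step 1: P̄ = F·P·Fᵀ + Q = [39439/433 -25854/433; -25854/433 19493/433]
step 1: y = z − H·x̄ = [19067/433]
step 1: S = H·P̄·Hᵀ + R = [530001/433]
step 1: K = P̄·Hᵀ·S⁻¹ = [16019/58889; -97055/530001]
step 1: x' = x̄ + K·y = [2803/58889, 624749/530001]
step 1: P' = (I − K·H)·P̄ = [30134/58889 74383/58889; 74383/58889 2105396/530001]

step 0: x' = [-388/433, -2001/433], P' = [514/433 1421/433; 1421/433 4332/433]
step 1: x' = [2803/58889, 624749/530001], P' = [30134/58889 74383/58889; 74383/58889 2105396/530001]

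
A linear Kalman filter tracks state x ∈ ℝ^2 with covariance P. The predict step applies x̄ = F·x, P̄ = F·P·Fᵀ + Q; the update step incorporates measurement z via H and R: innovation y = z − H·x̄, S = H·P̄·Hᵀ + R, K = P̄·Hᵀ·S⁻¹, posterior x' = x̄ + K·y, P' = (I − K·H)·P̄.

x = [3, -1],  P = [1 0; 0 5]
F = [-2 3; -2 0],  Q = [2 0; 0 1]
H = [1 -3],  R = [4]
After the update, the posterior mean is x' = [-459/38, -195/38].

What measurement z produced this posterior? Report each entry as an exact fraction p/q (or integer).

z = [3]

x̄ = F·x = [-9, -6]
P̄ = F·P·Fᵀ + Q = [51 4; 4 5]
S = H·P̄·Hᵀ + R = [76]
K = P̄·Hᵀ·S⁻¹ = [39/76; -11/76]
x' − x̄ = [-117/38, 33/38] = K·y
y = (KᵀK)⁻¹·Kᵀ·(x' − x̄) = [-6]
z = y + H·x̄ = [-6] + [9] = [3]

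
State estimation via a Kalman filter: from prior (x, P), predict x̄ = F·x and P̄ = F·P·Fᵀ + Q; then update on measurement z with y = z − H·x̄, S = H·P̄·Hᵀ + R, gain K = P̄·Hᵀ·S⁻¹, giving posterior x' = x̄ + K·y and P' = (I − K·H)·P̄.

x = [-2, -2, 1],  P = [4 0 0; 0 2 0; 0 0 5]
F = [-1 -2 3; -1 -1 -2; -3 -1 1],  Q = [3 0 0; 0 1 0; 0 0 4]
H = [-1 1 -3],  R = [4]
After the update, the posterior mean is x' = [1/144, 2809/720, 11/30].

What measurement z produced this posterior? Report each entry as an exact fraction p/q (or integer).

x̄ = F·x = [9, 2, 9]
P̄ = F·P·Fᵀ + Q = [60 -22 31; -22 27 4; 31 4 47]
S = H·P̄·Hᵀ + R = [720]
K = P̄·Hᵀ·S⁻¹ = [-35/144; 37/720; -7/30]
x' − x̄ = [-1295/144, 1369/720, -259/30] = K·y
y = (KᵀK)⁻¹·Kᵀ·(x' − x̄) = [37]
z = y + H·x̄ = [37] + [-34] = [3]

z = [3]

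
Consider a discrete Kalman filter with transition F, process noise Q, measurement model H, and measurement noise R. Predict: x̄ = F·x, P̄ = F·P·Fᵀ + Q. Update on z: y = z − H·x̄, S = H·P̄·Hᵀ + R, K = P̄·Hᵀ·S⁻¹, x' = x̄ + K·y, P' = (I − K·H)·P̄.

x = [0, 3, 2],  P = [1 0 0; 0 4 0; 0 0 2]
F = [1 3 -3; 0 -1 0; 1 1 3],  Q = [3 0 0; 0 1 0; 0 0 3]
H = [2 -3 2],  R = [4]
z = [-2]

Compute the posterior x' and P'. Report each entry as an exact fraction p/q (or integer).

x' = [-3359/537, 34/537, 981/179]
P' = [10982/537 230/537 -3451/179; 230/537 476/537 130/179; -3451/179 130/179 3682/179]

x̄ = F·x = [3, -3, 9]
P̄ = F·P·Fᵀ + Q = [58 -12 -5; -12 5 -4; -5 -4 26]
y = z − H·x̄ = [-35]
S = H·P̄·Hᵀ + R = [537]
K = P̄·Hᵀ·S⁻¹ = [142/537; -47/537; 18/179]
x' = x̄ + K·y = [-3359/537, 34/537, 981/179]
P' = (I − K·H)·P̄ = [10982/537 230/537 -3451/179; 230/537 476/537 130/179; -3451/179 130/179 3682/179]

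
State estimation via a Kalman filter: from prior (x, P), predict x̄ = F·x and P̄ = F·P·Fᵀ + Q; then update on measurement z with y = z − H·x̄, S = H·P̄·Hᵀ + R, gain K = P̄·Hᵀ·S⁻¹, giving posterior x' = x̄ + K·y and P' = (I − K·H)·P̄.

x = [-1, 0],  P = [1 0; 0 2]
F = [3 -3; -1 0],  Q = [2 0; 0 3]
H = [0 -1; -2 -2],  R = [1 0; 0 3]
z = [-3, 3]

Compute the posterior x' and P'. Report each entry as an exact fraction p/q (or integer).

x̄ = F·x = [-3, 1]
P̄ = F·P·Fᵀ + Q = [29 -3; -3 4]
y = z − H·x̄ = [-2, -1]
S = H·P̄·Hᵀ + R = [5 2; 2 111]
K = P̄·Hᵀ·S⁻¹ = [23/29 -14/29; -440/551 -2/551]
x' = x̄ + K·y = [-119/29, 1433/551]
P' = (I − K·H)·P̄ = [44/29 -23/29; -23/29 440/551]

x' = [-119/29, 1433/551]
P' = [44/29 -23/29; -23/29 440/551]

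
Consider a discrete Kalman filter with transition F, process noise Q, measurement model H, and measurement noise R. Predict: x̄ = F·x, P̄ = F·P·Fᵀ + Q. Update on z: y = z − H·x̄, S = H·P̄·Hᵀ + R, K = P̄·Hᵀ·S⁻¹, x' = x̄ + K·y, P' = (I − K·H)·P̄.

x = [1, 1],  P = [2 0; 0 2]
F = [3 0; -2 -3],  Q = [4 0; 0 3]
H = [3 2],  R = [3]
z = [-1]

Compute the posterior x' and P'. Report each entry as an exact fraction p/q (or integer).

x' = [3, -5]
P' = [2042/173 -3000/173; -3000/173 4533/173]

x̄ = F·x = [3, -5]
P̄ = F·P·Fᵀ + Q = [22 -12; -12 29]
y = z − H·x̄ = [0]
S = H·P̄·Hᵀ + R = [173]
K = P̄·Hᵀ·S⁻¹ = [42/173; 22/173]
x' = x̄ + K·y = [3, -5]
P' = (I − K·H)·P̄ = [2042/173 -3000/173; -3000/173 4533/173]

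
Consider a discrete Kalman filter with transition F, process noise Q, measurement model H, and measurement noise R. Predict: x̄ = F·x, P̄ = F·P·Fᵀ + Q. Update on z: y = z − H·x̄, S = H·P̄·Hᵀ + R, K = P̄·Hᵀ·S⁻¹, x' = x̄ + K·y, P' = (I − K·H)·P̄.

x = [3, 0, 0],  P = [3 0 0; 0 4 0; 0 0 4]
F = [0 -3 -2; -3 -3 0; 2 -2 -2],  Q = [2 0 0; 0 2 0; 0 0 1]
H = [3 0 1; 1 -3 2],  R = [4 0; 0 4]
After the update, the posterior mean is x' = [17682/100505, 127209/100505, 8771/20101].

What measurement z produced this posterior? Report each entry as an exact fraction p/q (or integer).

z = [1, -3]

x̄ = F·x = [0, -9, 6]
P̄ = F·P·Fᵀ + Q = [54 36 40; 36 65 6; 40 6 45]
S = H·P̄·Hᵀ + R = [775 190; 190 695]
K = P̄·Hᵀ·S⁻¹ = [5418/20101 -3646/100505; 21432/100505 -27117/100505; 18679/100505 2218/20101]
x' − x̄ = [17682/100505, 1031754/100505, -111835/20101] = K·y
y = (KᵀK)⁻¹·Kᵀ·(x' − x̄) = [-5, -42]
z = y + H·x̄ = [-5, -42] + [6, 39] = [1, -3]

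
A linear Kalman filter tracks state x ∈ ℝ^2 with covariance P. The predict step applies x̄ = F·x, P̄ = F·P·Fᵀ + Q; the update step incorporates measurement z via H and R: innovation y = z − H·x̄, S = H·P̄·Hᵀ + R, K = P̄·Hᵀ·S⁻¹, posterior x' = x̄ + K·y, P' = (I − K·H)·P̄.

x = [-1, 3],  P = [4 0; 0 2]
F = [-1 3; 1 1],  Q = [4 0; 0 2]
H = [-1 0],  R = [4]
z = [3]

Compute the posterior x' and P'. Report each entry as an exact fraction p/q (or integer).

x' = [-19/15, 17/15]
P' = [52/15 4/15; 4/15 118/15]

x̄ = F·x = [10, 2]
P̄ = F·P·Fᵀ + Q = [26 2; 2 8]
y = z − H·x̄ = [13]
S = H·P̄·Hᵀ + R = [30]
K = P̄·Hᵀ·S⁻¹ = [-13/15; -1/15]
x' = x̄ + K·y = [-19/15, 17/15]
P' = (I − K·H)·P̄ = [52/15 4/15; 4/15 118/15]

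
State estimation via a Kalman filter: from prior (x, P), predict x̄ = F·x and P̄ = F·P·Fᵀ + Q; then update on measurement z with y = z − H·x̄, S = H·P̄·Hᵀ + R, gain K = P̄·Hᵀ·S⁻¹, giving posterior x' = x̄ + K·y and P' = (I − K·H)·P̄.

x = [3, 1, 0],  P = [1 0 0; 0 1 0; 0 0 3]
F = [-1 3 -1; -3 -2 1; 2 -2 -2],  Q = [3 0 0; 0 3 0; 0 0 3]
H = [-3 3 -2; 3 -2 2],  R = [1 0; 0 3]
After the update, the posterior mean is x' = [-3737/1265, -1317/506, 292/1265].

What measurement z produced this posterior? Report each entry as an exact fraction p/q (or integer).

z = [1, -2]

x̄ = F·x = [0, -11, 4]
P̄ = F·P·Fᵀ + Q = [16 -6 -2; -6 19 -8; -2 -8 23]
S = H·P̄·Hᵀ + R = [588 -496; -496 427]
K = P̄·Hᵀ·S⁻¹ = [651/2530 544/1265; 629/1012 140/253; 112/1265 296/1265]
x' − x̄ = [-3737/1265, 4249/506, -4768/1265] = K·y
y = (KᵀK)⁻¹·Kᵀ·(x' − x̄) = [42, -32]
z = y + H·x̄ = [42, -32] + [-41, 30] = [1, -2]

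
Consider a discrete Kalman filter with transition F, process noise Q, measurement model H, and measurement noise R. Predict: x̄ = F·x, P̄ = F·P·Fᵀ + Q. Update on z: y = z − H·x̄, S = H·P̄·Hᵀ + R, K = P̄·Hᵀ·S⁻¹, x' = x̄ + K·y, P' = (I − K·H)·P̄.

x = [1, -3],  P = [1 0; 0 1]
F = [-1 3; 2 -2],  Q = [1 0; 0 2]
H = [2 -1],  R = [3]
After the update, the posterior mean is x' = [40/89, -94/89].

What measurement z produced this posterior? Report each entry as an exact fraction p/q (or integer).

z = [3]

x̄ = F·x = [-10, 8]
P̄ = F·P·Fᵀ + Q = [11 -8; -8 10]
S = H·P̄·Hᵀ + R = [89]
K = P̄·Hᵀ·S⁻¹ = [30/89; -26/89]
x' − x̄ = [930/89, -806/89] = K·y
y = (KᵀK)⁻¹·Kᵀ·(x' − x̄) = [31]
z = y + H·x̄ = [31] + [-28] = [3]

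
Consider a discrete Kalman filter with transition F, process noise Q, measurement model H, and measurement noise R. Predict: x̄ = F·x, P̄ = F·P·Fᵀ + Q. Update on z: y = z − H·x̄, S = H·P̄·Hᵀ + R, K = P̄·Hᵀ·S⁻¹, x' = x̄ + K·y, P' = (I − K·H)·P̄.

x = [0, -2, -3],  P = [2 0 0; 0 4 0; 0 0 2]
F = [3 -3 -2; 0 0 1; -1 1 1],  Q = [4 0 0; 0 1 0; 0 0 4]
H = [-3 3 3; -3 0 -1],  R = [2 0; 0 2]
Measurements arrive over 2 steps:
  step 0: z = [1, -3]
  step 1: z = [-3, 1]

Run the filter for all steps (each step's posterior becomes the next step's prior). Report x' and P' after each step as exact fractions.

step 0: x̄ = F·x = [12, -3, -5]
step 0: P̄ = F·P·Fᵀ + Q = [66 -4 -22; -4 3 2; -22 2 12]
step 0: y = z − H·x̄ = [61, 28]
step 0: S = H·P̄·Hᵀ + R = [1235 720; 720 476]
step 0: K = P̄·Hᵀ·S⁻¹ = [-1164/17365 -932/3473; 1413/17365 -709/6946; 3132/17365 -1107/6946]
step 0: x' = x̄ + K·y = [6896/17365, -15532/17365, 26737/17365]
step 0: P' = (I − K·H)·P̄ = [4666/17365 8568/17365 -4678/17365; 8568/17365 31669/17365 -22159/17365; -4678/17365 -22159/17365 19569/17365]
step 1: x̄ = F·x = [2762/3473, 26737/17365, 4309/17365]
step 1: P̄ = F·P·Fᵀ + Q = [22151/3473 2661/3473 -1866/3473; 2661/3473 36934/17365 2088/17365; -1866/3473 2088/17365 73266/17365]
step 1: y = z − H·x̄ = [-103803/17365, 63104/17365]
step 1: S = H·P̄·Hᵀ + R = [1989359/17365 706968/17365; 706968/17365 1048811/17365]
step 1: K = P̄·Hᵀ·S⁻¹ = [-6200484/91371025 -23954133/91371025; 6369801/91371025 -7952913/91371025; 17187516/91371025 -15529908/91371025]
step 1: x' = x̄ + K·y = [22681318/91371025, 73706998/91371025, -136504307/91371025]
step 1: P' = (I − K·H)·P̄ = [22914304/91371025 39615294/91371025 -20834646/91371025; 39615294/91371025 146801884/91371025 -102940056/91371025; -20834646/91371025 -102940056/91371025 93563754/91371025]

step 0: x' = [6896/17365, -15532/17365, 26737/17365], P' = [4666/17365 8568/17365 -4678/17365; 8568/17365 31669/17365 -22159/17365; -4678/17365 -22159/17365 19569/17365]
step 1: x' = [22681318/91371025, 73706998/91371025, -136504307/91371025], P' = [22914304/91371025 39615294/91371025 -20834646/91371025; 39615294/91371025 146801884/91371025 -102940056/91371025; -20834646/91371025 -102940056/91371025 93563754/91371025]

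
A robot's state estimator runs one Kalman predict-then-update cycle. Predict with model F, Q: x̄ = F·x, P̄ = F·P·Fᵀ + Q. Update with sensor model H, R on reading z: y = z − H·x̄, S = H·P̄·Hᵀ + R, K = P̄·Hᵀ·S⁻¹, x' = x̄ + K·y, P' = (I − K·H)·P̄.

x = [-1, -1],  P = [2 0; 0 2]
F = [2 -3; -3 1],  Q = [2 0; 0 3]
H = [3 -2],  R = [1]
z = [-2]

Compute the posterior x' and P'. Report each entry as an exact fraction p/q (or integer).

x' = [147/187, 1222/561]
P' = [436/187 634/187; 634/187 2903/561]

x̄ = F·x = [1, 2]
P̄ = F·P·Fᵀ + Q = [28 -18; -18 23]
y = z − H·x̄ = [-1]
S = H·P̄·Hᵀ + R = [561]
K = P̄·Hᵀ·S⁻¹ = [40/187; -100/561]
x' = x̄ + K·y = [147/187, 1222/561]
P' = (I − K·H)·P̄ = [436/187 634/187; 634/187 2903/561]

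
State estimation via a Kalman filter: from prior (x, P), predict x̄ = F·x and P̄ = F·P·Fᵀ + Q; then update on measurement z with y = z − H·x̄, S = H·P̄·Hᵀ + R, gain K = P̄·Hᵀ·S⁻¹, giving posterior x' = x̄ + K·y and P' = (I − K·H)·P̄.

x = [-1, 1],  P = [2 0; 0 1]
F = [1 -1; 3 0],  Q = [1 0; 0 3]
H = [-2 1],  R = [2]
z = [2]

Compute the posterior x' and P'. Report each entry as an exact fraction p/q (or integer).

x̄ = F·x = [-2, -3]
P̄ = F·P·Fᵀ + Q = [4 6; 6 21]
y = z − H·x̄ = [1]
S = H·P̄·Hᵀ + R = [15]
K = P̄·Hᵀ·S⁻¹ = [-2/15; 3/5]
x' = x̄ + K·y = [-32/15, -12/5]
P' = (I − K·H)·P̄ = [56/15 36/5; 36/5 78/5]

x' = [-32/15, -12/5]
P' = [56/15 36/5; 36/5 78/5]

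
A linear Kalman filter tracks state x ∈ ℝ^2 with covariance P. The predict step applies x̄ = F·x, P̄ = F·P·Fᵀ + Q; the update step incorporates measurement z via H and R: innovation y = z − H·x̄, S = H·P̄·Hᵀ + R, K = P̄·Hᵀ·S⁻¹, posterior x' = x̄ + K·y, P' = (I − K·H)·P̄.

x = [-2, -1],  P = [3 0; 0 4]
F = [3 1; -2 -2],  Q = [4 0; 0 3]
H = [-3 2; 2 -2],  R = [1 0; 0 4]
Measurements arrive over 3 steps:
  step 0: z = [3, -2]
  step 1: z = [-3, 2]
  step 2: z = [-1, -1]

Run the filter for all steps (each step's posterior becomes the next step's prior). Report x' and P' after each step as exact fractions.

step 0: x̄ = F·x = [-7, 6]
step 0: P̄ = F·P·Fᵀ + Q = [35 -26; -26 31]
step 0: y = z − H·x̄ = [-30, 24]
step 0: S = H·P̄·Hᵀ + R = [752 -594; -594 476]
step 0: K = P̄·Hᵀ·S⁻¹ = [-566/1279 -757/2558; -269/1279 -642/1279]
step 0: x' = x̄ + K·y = [-1057/1279, 336/1279]
step 0: P' = (I − K·H)·P̄ = [2080/1279 2837/1279; 2837/1279 4121/1279]
step 1: x̄ = F·x = [-2835/1279, 1442/1279]
step 1: P̄ = F·P·Fᵀ + Q = [44979/1279 -43418/1279; -43418/1279 51337/1279]
step 1: y = z − H·x̄ = [-15226/1279, 11112/1279]
step 1: S = H·P̄·Hᵀ + R = [1132454/1279 -909402/1279; -909402/1279 737724/1279]
step 1: K = P̄·Hᵀ·S⁻¹ = [-14186/42233 -574565/3294174; -2527/42233 -181533/549029]
step 1: x' = x̄ + K·y = [146487/549029, -567088/549029]
step 1: P' = (I − K·H)·P̄ = [1702384/1647087 758983/549029; 758983/549029 1122049/549029]
step 2: x̄ = F·x = [-127627/549029, 841202/549029]
step 2: P̄ = F·P·Fᵀ + Q = [12979215/549029 -11720730/549029; -11720730/549029 43430977/1647087]
step 2: y = z − H·x̄ = [-2614314/549029, 1388629/549029]
step 2: S = H·P̄·Hᵀ + R = [947756080/1647087 -758971678/1647087; -758971678/1647087 617360356/1647087]
step 2: K = P̄·Hᵀ·S⁻¹ = [-463212810/1376524577 -478051155/2753049154; -83726971/1376524577 -453409826/1376524577]
step 2: x' = x̄ + K·y = [2562284263/2753049154, 1360958686/1376524577]
step 2: P' = (I − K·H)·P̄ = [1419315120/1376524577 1897366275/1376524577; 1897366275/1376524577 2804185927/1376524577]

step 0: x' = [-1057/1279, 336/1279], P' = [2080/1279 2837/1279; 2837/1279 4121/1279]
step 1: x' = [146487/549029, -567088/549029], P' = [1702384/1647087 758983/549029; 758983/549029 1122049/549029]
step 2: x' = [2562284263/2753049154, 1360958686/1376524577], P' = [1419315120/1376524577 1897366275/1376524577; 1897366275/1376524577 2804185927/1376524577]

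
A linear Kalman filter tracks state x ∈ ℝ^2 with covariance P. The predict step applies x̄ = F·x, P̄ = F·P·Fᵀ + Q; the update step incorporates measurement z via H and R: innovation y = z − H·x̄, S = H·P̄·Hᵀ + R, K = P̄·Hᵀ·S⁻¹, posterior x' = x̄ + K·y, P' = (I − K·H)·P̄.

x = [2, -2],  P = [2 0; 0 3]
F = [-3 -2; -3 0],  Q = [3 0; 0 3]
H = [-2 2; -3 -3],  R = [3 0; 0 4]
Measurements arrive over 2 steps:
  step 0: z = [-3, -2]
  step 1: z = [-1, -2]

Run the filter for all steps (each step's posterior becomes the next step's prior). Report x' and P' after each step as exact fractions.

step 0: x̄ = F·x = [-2, -6]
step 0: P̄ = F·P·Fᵀ + Q = [33 18; 18 21]
step 0: y = z − H·x̄ = [5, -26]
step 0: S = H·P̄·Hᵀ + R = [75 72; 72 814]
step 0: K = P̄·Hᵀ·S⁻¹ = [-2234/9311 -3105/18622; 2218/9311 -3069/18622]
step 0: x' = x̄ + K·y = [10573/9311, -4879/9311]
step 0: P' = (I − K·H)·P̄ = [5421/18622 -1281/18622; -1281/18622 5373/18622]
step 1: x̄ = F·x = [-21961/9311, -31719/9311]
step 1: P̄ = F·P·Fᵀ + Q = [110775/18622 41103/18622; 41103/18622 104655/18622]
step 1: y = z − H·x̄ = [10205/9311, -179662/9311]
step 1: S = H·P̄·Hᵀ + R = [294381/9311 18360/9311; 18360/9311 1376606/9311]
step 1: K = P̄·Hᵀ·S⁻¹ = [-1641932/7247871 -261681/1610638; 1637852/7247871 -260661/1610638]
step 1: x' = x̄ + K·y = [3827428/7247871, -262270/7247871]
step 1: P' = (I − K·H)·P̄ = [672164/2415957 -148802/2415957; -148802/2415957 670124/2415957]

step 0: x' = [10573/9311, -4879/9311], P' = [5421/18622 -1281/18622; -1281/18622 5373/18622]
step 1: x' = [3827428/7247871, -262270/7247871], P' = [672164/2415957 -148802/2415957; -148802/2415957 670124/2415957]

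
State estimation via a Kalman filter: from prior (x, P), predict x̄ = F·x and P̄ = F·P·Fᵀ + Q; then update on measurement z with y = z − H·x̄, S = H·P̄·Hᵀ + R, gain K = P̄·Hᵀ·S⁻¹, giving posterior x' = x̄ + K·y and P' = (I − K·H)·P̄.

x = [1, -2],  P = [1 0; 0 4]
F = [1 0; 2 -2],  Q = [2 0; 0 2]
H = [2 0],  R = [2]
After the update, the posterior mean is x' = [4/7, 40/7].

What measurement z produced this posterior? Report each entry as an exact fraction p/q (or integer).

z = [1]

x̄ = F·x = [1, 6]
P̄ = F·P·Fᵀ + Q = [3 2; 2 22]
S = H·P̄·Hᵀ + R = [14]
K = P̄·Hᵀ·S⁻¹ = [3/7; 2/7]
x' − x̄ = [-3/7, -2/7] = K·y
y = (KᵀK)⁻¹·Kᵀ·(x' − x̄) = [-1]
z = y + H·x̄ = [-1] + [2] = [1]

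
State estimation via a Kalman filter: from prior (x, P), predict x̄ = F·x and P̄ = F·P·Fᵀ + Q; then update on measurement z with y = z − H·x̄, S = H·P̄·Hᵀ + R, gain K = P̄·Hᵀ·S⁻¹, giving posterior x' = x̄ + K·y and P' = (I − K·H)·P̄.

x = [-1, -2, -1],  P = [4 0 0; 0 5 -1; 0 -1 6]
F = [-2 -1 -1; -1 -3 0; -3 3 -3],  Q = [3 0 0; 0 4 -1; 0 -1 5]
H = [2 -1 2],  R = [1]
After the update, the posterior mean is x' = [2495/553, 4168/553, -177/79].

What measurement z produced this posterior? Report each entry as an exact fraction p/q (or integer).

z = [-3]

x̄ = F·x = [5, 7, 0]
P̄ = F·P·Fᵀ + Q = [28 20 27; 20 53 -43; 27 -43 158]
S = H·P̄·Hᵀ + R = [1106]
K = P̄·Hᵀ·S⁻¹ = [45/553; -99/1106; 59/158]
x' − x̄ = [-270/553, 297/553, -177/79] = K·y
y = (KᵀK)⁻¹·Kᵀ·(x' − x̄) = [-6]
z = y + H·x̄ = [-6] + [3] = [-3]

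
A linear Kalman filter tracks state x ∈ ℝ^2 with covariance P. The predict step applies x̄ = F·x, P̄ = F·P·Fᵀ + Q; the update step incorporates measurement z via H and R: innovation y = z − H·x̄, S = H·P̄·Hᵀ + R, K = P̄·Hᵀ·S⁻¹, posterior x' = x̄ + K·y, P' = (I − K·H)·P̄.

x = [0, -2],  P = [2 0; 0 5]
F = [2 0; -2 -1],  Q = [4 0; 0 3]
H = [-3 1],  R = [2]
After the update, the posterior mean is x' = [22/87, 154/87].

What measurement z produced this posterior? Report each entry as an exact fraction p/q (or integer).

x̄ = F·x = [0, 2]
P̄ = F·P·Fᵀ + Q = [12 -8; -8 16]
S = H·P̄·Hᵀ + R = [174]
K = P̄·Hᵀ·S⁻¹ = [-22/87; 20/87]
x' − x̄ = [22/87, -20/87] = K·y
y = (KᵀK)⁻¹·Kᵀ·(x' − x̄) = [-1]
z = y + H·x̄ = [-1] + [2] = [1]

z = [1]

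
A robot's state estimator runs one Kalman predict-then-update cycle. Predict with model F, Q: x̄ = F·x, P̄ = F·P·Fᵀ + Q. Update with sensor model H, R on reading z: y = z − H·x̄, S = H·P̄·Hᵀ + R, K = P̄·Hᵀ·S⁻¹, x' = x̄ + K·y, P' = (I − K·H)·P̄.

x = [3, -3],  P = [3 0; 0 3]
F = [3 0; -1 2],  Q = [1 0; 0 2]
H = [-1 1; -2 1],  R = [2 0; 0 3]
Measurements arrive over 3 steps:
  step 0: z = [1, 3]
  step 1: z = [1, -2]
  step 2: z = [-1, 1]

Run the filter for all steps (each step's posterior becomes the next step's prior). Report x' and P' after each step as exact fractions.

step 0: x̄ = F·x = [9, -9]
step 0: P̄ = F·P·Fᵀ + Q = [28 -9; -9 17]
step 0: y = z − H·x̄ = [19, 30]
step 0: S = H·P̄·Hᵀ + R = [65 100; 100 168]
step 0: K = P̄·Hᵀ·S⁻¹ = [71/230 -105/184; 217/230 -65/184]
step 0: x' = x̄ + K·y = [-1037/460, -769/460]
step 0: P' = (I − K·H)·P̄ = [2143/920 2711/920; 2711/920 4447/920]
step 1: x̄ = F·x = [-3111/460, -501/460]
step 1: P̄ = F·P·Fᵀ + Q = [20207/920 9837/920; 9837/920 10927/920]
step 1: y = z − H·x̄ = [-215/46, -6641/460]
step 1: S = H·P̄·Hᵀ + R = [665/46 2183/92; 2183/92 55167/920]
step 1: K = P̄·Hᵀ·S⁻¹ = [2803/7555 -39195/55907; 7376/7555 -30463/55907]
step 1: x' = x̄ + K·y = [454039/279535, 618948/279535]
step 1: P' = (I − K·H)·P̄ = [795347/279535 1002769/279535; 1002769/279535 1548593/279535]
step 2: x̄ = F·x = [1362117/279535, 783857/279535]
step 2: P̄ = F·P·Fᵀ + Q = [7437658/279535 3630573/279535; 3630573/279535 3537713/279535]
step 2: y = z − H·x̄ = [59745/55907, 2219912/279535]
step 2: S = H·P̄·Hᵀ + R = [854659/55907 1504262/55907; 1504262/55907 19604658/279535]
step 2: K = P̄·Hᵀ·S⁻¹ = [17777020/48663643 -69464781/97327286; 46836005/48663643 -54422161/97327286]
step 2: x' = x̄ + K·y = [-19699983/48663643, -29584064/48663643]
step 2: P' = (I − K·H)·P̄ = [279502423/97327286 350610503/97327286; 350610503/97327286 537954523/97327286]

step 0: x' = [-1037/460, -769/460], P' = [2143/920 2711/920; 2711/920 4447/920]
step 1: x' = [454039/279535, 618948/279535], P' = [795347/279535 1002769/279535; 1002769/279535 1548593/279535]
step 2: x' = [-19699983/48663643, -29584064/48663643], P' = [279502423/97327286 350610503/97327286; 350610503/97327286 537954523/97327286]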